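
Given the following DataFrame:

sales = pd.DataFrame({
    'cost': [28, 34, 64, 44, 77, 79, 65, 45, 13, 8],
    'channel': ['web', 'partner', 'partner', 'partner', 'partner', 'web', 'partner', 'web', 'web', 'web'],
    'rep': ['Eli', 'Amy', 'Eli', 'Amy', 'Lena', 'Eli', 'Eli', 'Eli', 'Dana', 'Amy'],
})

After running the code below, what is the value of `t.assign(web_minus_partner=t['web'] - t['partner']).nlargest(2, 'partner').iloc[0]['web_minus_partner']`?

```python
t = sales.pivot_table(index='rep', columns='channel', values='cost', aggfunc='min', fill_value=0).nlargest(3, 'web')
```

pivot: rows=rep, cols=channel, min(cost):
channel  partner  web
rep                  
Amy           34    8
Dana           0   13
Eli           64   28
Lena          77    0
take 3 rows with largest web:
channel  partner  web
rep                  
Eli           64   28
Dana           0   13
Amy           34    8
add column web_minus_partner = t['web'] - t['partner']:
channel  partner  web  web_minus_partner
rep                                     
Eli           64   28                -36
Dana           0   13                 13
Amy           34    8                -26
take 2 rows with largest partner:
channel  partner  web  web_minus_partner
rep                                     
Eli           64   28                -36
Amy           34    8                -26

-36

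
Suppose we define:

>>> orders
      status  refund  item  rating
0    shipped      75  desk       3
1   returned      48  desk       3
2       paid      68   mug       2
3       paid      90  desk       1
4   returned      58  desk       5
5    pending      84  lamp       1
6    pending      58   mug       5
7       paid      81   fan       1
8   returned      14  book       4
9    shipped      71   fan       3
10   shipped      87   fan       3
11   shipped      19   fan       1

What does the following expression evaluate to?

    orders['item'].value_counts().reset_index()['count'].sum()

12

value_counts of item:
item
desk    4
fan     4
mug     2
lamp    1
book    1
Name: count, dtype: int64
reset_index():
   item  count
0  desk      4
1   fan      4
2   mug      2
3  lamp      1
4  book      1
sum of column 'count' → 12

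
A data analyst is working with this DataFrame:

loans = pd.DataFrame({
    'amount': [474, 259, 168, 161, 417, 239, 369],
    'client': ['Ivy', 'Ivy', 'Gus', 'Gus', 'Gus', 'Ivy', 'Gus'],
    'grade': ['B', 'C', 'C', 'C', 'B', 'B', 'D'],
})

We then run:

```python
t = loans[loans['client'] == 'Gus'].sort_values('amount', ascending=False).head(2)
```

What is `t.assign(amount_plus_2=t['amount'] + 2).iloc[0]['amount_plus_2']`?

419

filter rows where client == 'Gus':
   amount client grade
2     168    Gus     C
3     161    Gus     C
4     417    Gus     B
6     369    Gus     D
sort by amount descending:
   amount client grade
4     417    Gus     B
6     369    Gus     D
2     168    Gus     C
3     161    Gus     C
take first 2 rows:
   amount client grade
4     417    Gus     B
6     369    Gus     D
add column amount_plus_2 = t['amount'] + 2:
   amount client grade  amount_plus_2
4     417    Gus     B            419
6     369    Gus     D            371
Hence 419.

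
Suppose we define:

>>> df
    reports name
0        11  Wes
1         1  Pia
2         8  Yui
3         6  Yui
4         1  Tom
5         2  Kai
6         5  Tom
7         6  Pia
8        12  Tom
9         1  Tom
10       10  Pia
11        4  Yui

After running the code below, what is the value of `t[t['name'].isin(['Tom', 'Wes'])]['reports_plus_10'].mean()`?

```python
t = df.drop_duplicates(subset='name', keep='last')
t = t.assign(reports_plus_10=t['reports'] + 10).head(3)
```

16.0

drop duplicate name (keep=last):
    reports name
0        11  Wes
5         2  Kai
9         1  Tom
10       10  Pia
11        4  Yui
add column reports_plus_10 = t['reports'] + 10:
    reports name  reports_plus_10
0        11  Wes               21
5         2  Kai               12
9         1  Tom               11
10       10  Pia               20
11        4  Yui               14
take first 3 rows:
   reports name  reports_plus_10
0       11  Wes               21
5        2  Kai               12
9        1  Tom               11
filter rows where name in ['Tom', 'Wes']:
   reports name  reports_plus_10
0       11  Wes               21
9        1  Tom               11
Then the mean of column 'reports_plus_10': 16.0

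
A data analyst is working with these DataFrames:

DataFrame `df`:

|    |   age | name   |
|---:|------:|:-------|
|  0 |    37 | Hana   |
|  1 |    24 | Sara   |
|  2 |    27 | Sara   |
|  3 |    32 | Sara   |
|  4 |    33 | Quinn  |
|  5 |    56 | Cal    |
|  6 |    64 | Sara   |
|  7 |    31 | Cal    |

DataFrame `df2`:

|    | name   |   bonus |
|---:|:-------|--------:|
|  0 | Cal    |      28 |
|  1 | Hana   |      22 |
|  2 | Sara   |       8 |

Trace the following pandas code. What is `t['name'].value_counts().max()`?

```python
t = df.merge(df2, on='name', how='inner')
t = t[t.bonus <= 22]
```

merge on 'name' (how='inner') → 7 rows:
   age  name  bonus
0   37  Hana     22
1   24  Sara      8
2   27  Sara      8
3   32  Sara      8
4   56   Cal     28
5   64  Sara      8
6   31   Cal     28
filter rows where bonus <= 22:
   age  name  bonus
0   37  Hana     22
1   24  Sara      8
2   27  Sara      8
3   32  Sara      8
5   64  Sara      8
value_counts of name:
name
Sara    4
Hana    1
Name: count, dtype: int64
Taking the max of the resulting series gives 4.

4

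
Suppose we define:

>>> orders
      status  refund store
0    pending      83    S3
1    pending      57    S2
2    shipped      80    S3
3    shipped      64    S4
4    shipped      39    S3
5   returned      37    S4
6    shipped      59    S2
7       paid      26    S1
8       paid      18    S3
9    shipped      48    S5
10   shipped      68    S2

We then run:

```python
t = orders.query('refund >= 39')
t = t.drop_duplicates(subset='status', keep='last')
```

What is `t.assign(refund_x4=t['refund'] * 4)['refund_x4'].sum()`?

500

filter rows where refund >= 39:
     status  refund store
0   pending      83    S3
1   pending      57    S2
2   shipped      80    S3
3   shipped      64    S4
4   shipped      39    S3
6   shipped      59    S2
9   shipped      48    S5
10  shipped      68    S2
drop duplicate status (keep=last):
     status  refund store
1   pending      57    S2
10  shipped      68    S2
add column refund_x4 = t['refund'] * 4:
     status  refund store  refund_x4
1   pending      57    S2        228
10  shipped      68    S2        272
Hence 500.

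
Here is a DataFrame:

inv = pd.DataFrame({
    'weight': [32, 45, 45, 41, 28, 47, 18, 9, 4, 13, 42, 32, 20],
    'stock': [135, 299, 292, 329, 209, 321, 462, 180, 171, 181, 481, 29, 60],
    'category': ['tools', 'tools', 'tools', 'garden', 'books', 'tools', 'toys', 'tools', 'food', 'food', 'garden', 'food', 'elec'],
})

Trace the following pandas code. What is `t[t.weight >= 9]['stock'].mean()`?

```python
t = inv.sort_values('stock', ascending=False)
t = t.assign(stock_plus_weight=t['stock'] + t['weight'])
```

248.166666667

sort by stock descending:
    weight  stock category
10      42    481   garden
6       18    462     toys
3       41    329   garden
5       47    321    tools
1       45    299    tools
2       45    292    tools
4       28    209    books
9       13    181     food
7        9    180    tools
8        4    171     food
0       32    135    tools
12      20     60     elec
11      32     29     food
add column stock_plus_weight = t['stock'] + t['weight']:
    weight  stock category  stock_plus_weight
10      42    481   garden                523
6       18    462     toys                480
3       41    329   garden                370
5       47    321    tools                368
1       45    299    tools                344
2       45    292    tools                337
4       28    209    books                237
9       13    181     food                194
7        9    180    tools                189
8        4    171     food                175
0       32    135    tools                167
12      20     60     elec                 80
11      32     29     food                 61
filter rows where weight >= 9:
    weight  stock category  stock_plus_weight
10      42    481   garden                523
6       18    462     toys                480
3       41    329   garden                370
5       47    321    tools                368
1       45    299    tools                344
2       45    292    tools                337
4       28    209    books                237
9       13    181     food                194
7        9    180    tools                189
0       32    135    tools                167
12      20     60     elec                 80
11      32     29     food                 61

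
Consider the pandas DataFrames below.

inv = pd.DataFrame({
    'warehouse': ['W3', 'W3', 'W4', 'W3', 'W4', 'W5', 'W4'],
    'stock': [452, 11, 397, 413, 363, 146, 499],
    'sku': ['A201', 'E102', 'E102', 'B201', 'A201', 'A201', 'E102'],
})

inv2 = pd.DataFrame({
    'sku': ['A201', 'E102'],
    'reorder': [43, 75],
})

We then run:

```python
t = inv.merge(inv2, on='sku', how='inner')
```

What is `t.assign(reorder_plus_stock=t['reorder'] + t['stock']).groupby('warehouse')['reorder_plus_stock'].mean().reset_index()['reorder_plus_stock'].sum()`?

963.5

merge on 'sku' (how='inner') → 6 rows:
  warehouse  stock   sku  reorder
0        W3    452  A201       43
1        W3     11  E102       75
2        W4    397  E102       75
3        W4    363  A201       43
4        W5    146  A201       43
5        W4    499  E102       75
add column reorder_plus_stock = t['reorder'] + t['stock']:
  warehouse  stock   sku  reorder  reorder_plus_stock
0        W3    452  A201       43                 495
1        W3     11  E102       75                  86
2        W4    397  E102       75                 472
3        W4    363  A201       43                 406
4        W5    146  A201       43                 189
5        W4    499  E102       75                 574
group by warehouse, mean of reorder_plus_stock:
warehouse
W3    290.5
W4    484.0
W5    189.0
Name: reorder_plus_stock, dtype: float64
reset_index():
  warehouse  reorder_plus_stock
0        W3               290.5
1        W4               484.0
2        W5               189.0
So sum() = 963.5.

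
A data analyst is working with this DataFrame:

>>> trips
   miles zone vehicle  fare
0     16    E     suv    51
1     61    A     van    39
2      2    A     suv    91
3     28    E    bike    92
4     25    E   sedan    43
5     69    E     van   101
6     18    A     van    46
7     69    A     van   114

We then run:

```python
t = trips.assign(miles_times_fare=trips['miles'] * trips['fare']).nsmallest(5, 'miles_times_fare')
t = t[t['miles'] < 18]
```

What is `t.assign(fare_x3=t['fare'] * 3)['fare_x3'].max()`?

add column miles_times_fare = trips['miles'] * trips['fare']:
   miles zone vehicle  fare  miles_times_fare
0     16    E     suv    51               816
1     61    A     van    39              2379
2      2    A     suv    91               182
3     28    E    bike    92              2576
4     25    E   sedan    43              1075
5     69    E     van   101              6969
6     18    A     van    46               828
7     69    A     van   114              7866
take 5 rows with smallest miles_times_fare:
   miles zone vehicle  fare  miles_times_fare
2      2    A     suv    91               182
0     16    E     suv    51               816
6     18    A     van    46               828
4     25    E   sedan    43              1075
1     61    A     van    39              2379
filter rows where miles < 18:
   miles zone vehicle  fare  miles_times_fare
2      2    A     suv    91               182
0     16    E     suv    51               816
add column fare_x3 = t['fare'] * 3:
   miles zone vehicle  fare  miles_times_fare  fare_x3
2      2    A     suv    91               182      273
0     16    E     suv    51               816      153
Reading off the max of column 'fare_x3', we get 273.

273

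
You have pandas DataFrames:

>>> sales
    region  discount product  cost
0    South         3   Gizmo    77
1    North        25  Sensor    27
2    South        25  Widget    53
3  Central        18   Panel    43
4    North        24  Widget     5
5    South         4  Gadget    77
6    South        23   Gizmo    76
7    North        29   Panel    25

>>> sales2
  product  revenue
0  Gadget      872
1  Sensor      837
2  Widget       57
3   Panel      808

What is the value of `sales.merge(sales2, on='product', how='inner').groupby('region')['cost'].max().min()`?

27

merge on 'product' (how='inner') → 6 rows:
    region  discount product  cost  revenue
0    North        25  Sensor    27      837
1    South        25  Widget    53       57
2  Central        18   Panel    43      808
3    North        24  Widget     5       57
4    South         4  Gadget    77      872
5    North        29   Panel    25      808
group by region, max of cost:
region
Central    43
North      27
South      77
Name: cost, dtype: int64
Then the min of the resulting series: 27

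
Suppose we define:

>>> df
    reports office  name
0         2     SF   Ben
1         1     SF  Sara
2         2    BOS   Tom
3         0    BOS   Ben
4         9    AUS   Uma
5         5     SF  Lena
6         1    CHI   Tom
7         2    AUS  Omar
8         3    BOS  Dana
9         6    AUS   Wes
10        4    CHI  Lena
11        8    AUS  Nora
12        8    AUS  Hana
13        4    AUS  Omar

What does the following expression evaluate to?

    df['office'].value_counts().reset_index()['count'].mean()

3.5

value_counts of office:
office
AUS    6
SF     3
BOS    3
CHI    2
Name: count, dtype: int64
reset_index():
  office  count
0    AUS      6
1     SF      3
2    BOS      3
3    CHI      2
Then the mean of column 'count': 3.5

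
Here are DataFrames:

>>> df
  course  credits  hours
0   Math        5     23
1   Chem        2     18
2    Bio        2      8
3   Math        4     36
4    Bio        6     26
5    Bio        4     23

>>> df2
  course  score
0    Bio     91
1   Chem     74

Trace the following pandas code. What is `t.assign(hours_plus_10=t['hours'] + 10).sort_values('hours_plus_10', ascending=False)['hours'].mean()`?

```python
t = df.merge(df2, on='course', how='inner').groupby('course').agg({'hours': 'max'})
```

22.0

merge on 'course' (how='inner') → 4 rows:
  course  credits  hours  score
0   Chem        2     18     74
1    Bio        2      8     91
2    Bio        6     26     91
3    Bio        4     23     91
group by course, max of hours:
        hours
course       
Bio        26
Chem       18
add column hours_plus_10 = t['hours'] + 10:
        hours  hours_plus_10
course                      
Bio        26             36
Chem       18             28
sort by hours_plus_10 descending:
        hours  hours_plus_10
course                      
Bio        26             36
Chem       18             28
Then the mean of column 'hours': 22.0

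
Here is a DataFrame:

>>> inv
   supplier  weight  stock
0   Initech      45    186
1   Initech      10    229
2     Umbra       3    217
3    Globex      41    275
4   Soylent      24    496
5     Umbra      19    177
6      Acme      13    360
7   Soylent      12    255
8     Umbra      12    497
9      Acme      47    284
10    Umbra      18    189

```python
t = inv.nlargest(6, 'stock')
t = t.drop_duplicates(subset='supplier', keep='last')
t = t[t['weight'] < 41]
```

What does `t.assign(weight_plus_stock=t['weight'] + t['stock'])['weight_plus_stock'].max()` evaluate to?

509

take 6 rows with largest stock:
  supplier  weight  stock
8    Umbra      12    497
4  Soylent      24    496
6     Acme      13    360
9     Acme      47    284
3   Globex      41    275
7  Soylent      12    255
drop duplicate supplier (keep=last):
  supplier  weight  stock
8    Umbra      12    497
9     Acme      47    284
3   Globex      41    275
7  Soylent      12    255
filter rows where weight < 41:
  supplier  weight  stock
8    Umbra      12    497
7  Soylent      12    255
add column weight_plus_stock = t['weight'] + t['stock']:
  supplier  weight  stock  weight_plus_stock
8    Umbra      12    497                509
7  Soylent      12    255                267
Then the max of column 'weight_plus_stock': 509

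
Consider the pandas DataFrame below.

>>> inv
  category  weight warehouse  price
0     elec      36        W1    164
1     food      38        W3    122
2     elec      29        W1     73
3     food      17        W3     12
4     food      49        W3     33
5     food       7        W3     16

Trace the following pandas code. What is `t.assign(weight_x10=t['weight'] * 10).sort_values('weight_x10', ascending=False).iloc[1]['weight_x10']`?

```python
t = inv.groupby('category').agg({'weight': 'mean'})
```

277.5

group by category, mean of weight:
          weight
category        
elec       32.50
food       27.75
add column weight_x10 = t['weight'] * 10:
          weight  weight_x10
category                    
elec       32.50       325.0
food       27.75       277.5
sort by weight_x10 descending:
          weight  weight_x10
category                    
elec       32.50       325.0
food       27.75       277.5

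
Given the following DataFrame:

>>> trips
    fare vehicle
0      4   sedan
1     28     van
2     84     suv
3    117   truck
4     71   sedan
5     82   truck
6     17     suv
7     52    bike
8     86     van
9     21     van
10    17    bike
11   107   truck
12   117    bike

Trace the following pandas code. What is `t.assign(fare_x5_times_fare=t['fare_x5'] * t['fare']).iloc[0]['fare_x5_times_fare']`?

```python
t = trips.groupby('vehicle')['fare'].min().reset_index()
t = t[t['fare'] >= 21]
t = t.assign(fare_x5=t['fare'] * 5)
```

group by vehicle, min of fare:
vehicle
bike     17
sedan     4
suv      17
truck    82
van      21
Name: fare, dtype: int64
reset_index():
  vehicle  fare
0    bike    17
1   sedan     4
2     suv    17
3   truck    82
4     van    21
filter rows where fare >= 21:
  vehicle  fare
3   truck    82
4     van    21
add column fare_x5 = t['fare'] * 5:
  vehicle  fare  fare_x5
3   truck    82      410
4     van    21      105
add column fare_x5_times_fare = t['fare_x5'] * t['fare']:
  vehicle  fare  fare_x5  fare_x5_times_fare
3   truck    82      410               33620
4     van    21      105                2205
Finally, value at position 0, column 'fare_x5_times_fare' = 33620.

33620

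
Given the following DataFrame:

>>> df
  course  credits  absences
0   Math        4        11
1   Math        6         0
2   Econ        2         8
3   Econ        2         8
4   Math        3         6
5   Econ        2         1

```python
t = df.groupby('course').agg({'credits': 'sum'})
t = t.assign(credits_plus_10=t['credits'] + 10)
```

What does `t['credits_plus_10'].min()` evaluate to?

group by course, sum of credits:
        credits
course         
Econ          6
Math         13
add column credits_plus_10 = t['credits'] + 10:
        credits  credits_plus_10
course                          
Econ          6               16
Math         13               23

16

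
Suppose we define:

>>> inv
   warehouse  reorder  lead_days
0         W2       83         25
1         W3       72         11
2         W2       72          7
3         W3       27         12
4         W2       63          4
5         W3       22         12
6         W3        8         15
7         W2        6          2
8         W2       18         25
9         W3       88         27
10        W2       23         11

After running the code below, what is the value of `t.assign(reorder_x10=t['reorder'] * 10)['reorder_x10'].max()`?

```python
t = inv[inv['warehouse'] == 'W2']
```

filter rows where warehouse == 'W2':
   warehouse  reorder  lead_days
0         W2       83         25
2         W2       72          7
4         W2       63          4
7         W2        6          2
8         W2       18         25
10        W2       23         11
add column reorder_x10 = t['reorder'] * 10:
   warehouse  reorder  lead_days  reorder_x10
0         W2       83         25          830
2         W2       72          7          720
4         W2       63          4          630
7         W2        6          2           60
8         W2       18         25          180
10        W2       23         11          230

830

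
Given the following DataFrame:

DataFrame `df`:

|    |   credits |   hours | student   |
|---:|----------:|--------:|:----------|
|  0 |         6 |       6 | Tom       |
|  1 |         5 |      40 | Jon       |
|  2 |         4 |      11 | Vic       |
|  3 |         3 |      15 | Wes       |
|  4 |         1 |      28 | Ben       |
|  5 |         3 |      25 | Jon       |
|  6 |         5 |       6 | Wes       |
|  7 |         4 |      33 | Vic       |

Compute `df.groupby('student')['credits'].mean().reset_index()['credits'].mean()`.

group by student, mean of credits:
student
Ben    1.0
Jon    4.0
Tom    6.0
Vic    4.0
Wes    4.0
Name: credits, dtype: float64
reset_index():
  student  credits
0     Ben      1.0
1     Jon      4.0
2     Tom      6.0
3     Vic      4.0
4     Wes      4.0

3.8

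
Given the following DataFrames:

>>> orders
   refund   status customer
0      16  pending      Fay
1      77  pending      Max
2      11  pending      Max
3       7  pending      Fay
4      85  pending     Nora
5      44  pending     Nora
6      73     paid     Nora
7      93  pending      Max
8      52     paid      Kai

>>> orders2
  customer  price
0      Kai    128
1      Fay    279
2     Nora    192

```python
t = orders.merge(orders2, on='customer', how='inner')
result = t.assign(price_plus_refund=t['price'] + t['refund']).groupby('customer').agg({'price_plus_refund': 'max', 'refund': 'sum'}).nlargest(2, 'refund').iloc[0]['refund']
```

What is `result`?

merge on 'customer' (how='inner') → 6 rows:
   refund   status customer  price
0      16  pending      Fay    279
1       7  pending      Fay    279
2      85  pending     Nora    192
3      44  pending     Nora    192
4      73     paid     Nora    192
5      52     paid      Kai    128
add column price_plus_refund = t['price'] + t['refund']:
   refund   status customer  price  price_plus_refund
0      16  pending      Fay    279                295
1       7  pending      Fay    279                286
2      85  pending     Nora    192                277
3      44  pending     Nora    192                236
4      73     paid     Nora    192                265
5      52     paid      Kai    128                180
group by customer: max(price_plus_refund), sum(refund):
          price_plus_refund  refund
customer                           
Fay                     295      23
Kai                     180      52
Nora                    277     202
take 2 rows with largest refund:
          price_plus_refund  refund
customer                           
Nora                    277     202
Kai                     180      52
Hence 202.

202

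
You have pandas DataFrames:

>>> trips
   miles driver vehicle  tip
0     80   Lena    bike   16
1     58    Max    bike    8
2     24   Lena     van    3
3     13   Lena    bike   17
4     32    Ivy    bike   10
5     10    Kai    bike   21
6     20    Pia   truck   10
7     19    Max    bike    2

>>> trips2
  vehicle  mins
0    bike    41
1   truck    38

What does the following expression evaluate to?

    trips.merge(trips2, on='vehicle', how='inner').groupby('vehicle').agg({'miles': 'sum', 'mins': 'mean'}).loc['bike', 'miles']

212

merge on 'vehicle' (how='inner') → 7 rows:
   miles driver vehicle  tip  mins
0     80   Lena    bike   16    41
1     58    Max    bike    8    41
2     13   Lena    bike   17    41
3     32    Ivy    bike   10    41
4     10    Kai    bike   21    41
5     20    Pia   truck   10    38
6     19    Max    bike    2    41
group by vehicle: sum(miles), mean(mins):
         miles  mins
vehicle             
bike       212  41.0
truck       20  38.0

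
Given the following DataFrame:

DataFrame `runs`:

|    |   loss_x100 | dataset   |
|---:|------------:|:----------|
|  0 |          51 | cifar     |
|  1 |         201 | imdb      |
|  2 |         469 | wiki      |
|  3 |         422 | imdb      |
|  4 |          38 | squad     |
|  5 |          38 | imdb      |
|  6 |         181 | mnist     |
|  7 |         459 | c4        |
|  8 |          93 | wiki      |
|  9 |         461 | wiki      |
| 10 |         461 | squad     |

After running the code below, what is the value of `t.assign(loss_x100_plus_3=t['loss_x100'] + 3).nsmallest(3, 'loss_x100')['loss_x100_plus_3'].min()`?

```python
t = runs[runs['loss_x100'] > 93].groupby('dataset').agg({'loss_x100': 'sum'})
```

184

filter rows where loss_x100 > 93:
    loss_x100 dataset
1         201    imdb
2         469    wiki
3         422    imdb
6         181   mnist
7         459      c4
9         461    wiki
10        461   squad
group by dataset, sum of loss_x100:
         loss_x100
dataset           
c4             459
imdb           623
mnist          181
squad          461
wiki           930
add column loss_x100_plus_3 = t['loss_x100'] + 3:
         loss_x100  loss_x100_plus_3
dataset                             
c4             459               462
imdb           623               626
mnist          181               184
squad          461               464
wiki           930               933
take 3 rows with smallest loss_x100:
         loss_x100  loss_x100_plus_3
dataset                             
mnist          181               184
c4             459               462
squad          461               464
Finally, min of column 'loss_x100_plus_3' = 184.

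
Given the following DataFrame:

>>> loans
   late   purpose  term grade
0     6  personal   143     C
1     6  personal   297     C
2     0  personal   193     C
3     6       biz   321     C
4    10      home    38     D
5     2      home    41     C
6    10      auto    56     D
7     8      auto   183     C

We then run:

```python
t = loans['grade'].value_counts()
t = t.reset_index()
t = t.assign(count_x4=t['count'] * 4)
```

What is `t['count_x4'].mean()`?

value_counts of grade:
grade
C    6
D    2
Name: count, dtype: int64
reset_index():
  grade  count
0     C      6
1     D      2
add column count_x4 = t['count'] * 4:
  grade  count  count_x4
0     C      6        24
1     D      2         8

16.0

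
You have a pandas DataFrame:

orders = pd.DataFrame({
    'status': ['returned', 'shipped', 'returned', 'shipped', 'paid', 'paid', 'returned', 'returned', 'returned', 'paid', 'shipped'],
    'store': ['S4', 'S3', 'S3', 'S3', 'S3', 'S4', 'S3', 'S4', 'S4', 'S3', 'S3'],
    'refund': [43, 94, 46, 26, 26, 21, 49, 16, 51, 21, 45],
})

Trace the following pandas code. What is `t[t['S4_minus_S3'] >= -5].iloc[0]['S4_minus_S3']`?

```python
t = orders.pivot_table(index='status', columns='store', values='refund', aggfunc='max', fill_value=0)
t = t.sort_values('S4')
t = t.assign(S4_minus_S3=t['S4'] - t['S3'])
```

-5

pivot: rows=status, cols=store, max(refund):
store     S3  S4
status          
paid      26  21
returned  49  51
shipped   94   0
sort by S4:
store     S3  S4
status          
shipped   94   0
paid      26  21
returned  49  51
add column S4_minus_S3 = t['S4'] - t['S3']:
store     S3  S4  S4_minus_S3
status                       
shipped   94   0          -94
paid      26  21           -5
returned  49  51            2
filter rows where S4_minus_S3 >= -5:
store     S3  S4  S4_minus_S3
status                       
paid      26  21           -5
returned  49  51            2
Hence -5.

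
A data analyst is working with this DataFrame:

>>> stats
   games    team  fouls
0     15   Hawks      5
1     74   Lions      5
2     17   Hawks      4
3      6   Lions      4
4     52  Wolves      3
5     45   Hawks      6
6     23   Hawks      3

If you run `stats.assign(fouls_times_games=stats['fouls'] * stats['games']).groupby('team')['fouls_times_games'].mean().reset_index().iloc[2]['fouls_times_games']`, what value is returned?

add column fouls_times_games = stats['fouls'] * stats['games']:
   games    team  fouls  fouls_times_games
0     15   Hawks      5                 75
1     74   Lions      5                370
2     17   Hawks      4                 68
3      6   Lions      4                 24
4     52  Wolves      3                156
5     45   Hawks      6                270
6     23   Hawks      3                 69
group by team, mean of fouls_times_games:
team
Hawks     120.5
Lions     197.0
Wolves    156.0
Name: fouls_times_games, dtype: float64
reset_index():
     team  fouls_times_games
0   Hawks              120.5
1   Lions              197.0
2  Wolves              156.0
Then the value at position 2, column 'fouls_times_games': 156.0

156.0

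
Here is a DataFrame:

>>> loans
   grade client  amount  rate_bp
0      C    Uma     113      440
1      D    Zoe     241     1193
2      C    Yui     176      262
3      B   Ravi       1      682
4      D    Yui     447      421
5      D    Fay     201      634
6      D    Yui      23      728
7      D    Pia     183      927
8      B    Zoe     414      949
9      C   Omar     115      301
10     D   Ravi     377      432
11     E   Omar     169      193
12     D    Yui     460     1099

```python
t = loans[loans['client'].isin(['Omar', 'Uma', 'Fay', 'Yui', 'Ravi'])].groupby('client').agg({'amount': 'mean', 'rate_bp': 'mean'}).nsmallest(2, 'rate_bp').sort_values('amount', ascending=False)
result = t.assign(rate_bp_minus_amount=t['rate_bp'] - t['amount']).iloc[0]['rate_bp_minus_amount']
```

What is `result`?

105.0

filter rows where client in ['Omar', 'Uma', 'Fay', 'Yui', 'Ravi']:
   grade client  amount  rate_bp
0      C    Uma     113      440
2      C    Yui     176      262
3      B   Ravi       1      682
4      D    Yui     447      421
5      D    Fay     201      634
6      D    Yui      23      728
9      C   Omar     115      301
10     D   Ravi     377      432
11     E   Omar     169      193
12     D    Yui     460     1099
group by client: mean(amount), mean(rate_bp):
        amount  rate_bp
client                 
Fay      201.0    634.0
Omar     142.0    247.0
Ravi     189.0    557.0
Uma      113.0    440.0
Yui      276.5    627.5
take 2 rows with smallest rate_bp:
        amount  rate_bp
client                 
Omar     142.0    247.0
Uma      113.0    440.0
sort by amount descending:
        amount  rate_bp
client                 
Omar     142.0    247.0
Uma      113.0    440.0
add column rate_bp_minus_amount = t['rate_bp'] - t['amount']:
        amount  rate_bp  rate_bp_minus_amount
client                                       
Omar     142.0    247.0                 105.0
Uma      113.0    440.0                 327.0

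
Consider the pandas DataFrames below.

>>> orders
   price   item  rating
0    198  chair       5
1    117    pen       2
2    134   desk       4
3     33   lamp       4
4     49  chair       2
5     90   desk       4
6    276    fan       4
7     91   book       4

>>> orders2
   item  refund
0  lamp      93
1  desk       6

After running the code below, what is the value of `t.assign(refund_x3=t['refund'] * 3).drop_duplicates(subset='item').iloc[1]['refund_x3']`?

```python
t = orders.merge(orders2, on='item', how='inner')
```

279

merge on 'item' (how='inner') → 3 rows:
   price  item  rating  refund
0    134  desk       4       6
1     33  lamp       4      93
2     90  desk       4       6
add column refund_x3 = t['refund'] * 3:
   price  item  rating  refund  refund_x3
0    134  desk       4       6         18
1     33  lamp       4      93        279
2     90  desk       4       6         18
drop duplicate item (keep=first):
   price  item  rating  refund  refund_x3
0    134  desk       4       6         18
1     33  lamp       4      93        279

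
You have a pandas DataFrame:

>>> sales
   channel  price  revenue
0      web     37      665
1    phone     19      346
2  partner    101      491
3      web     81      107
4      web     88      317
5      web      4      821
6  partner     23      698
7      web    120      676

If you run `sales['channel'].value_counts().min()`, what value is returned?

value_counts of channel:
channel
web        5
partner    2
phone      1
Name: count, dtype: int64
Reading off the min of the resulting series, we get 1.

1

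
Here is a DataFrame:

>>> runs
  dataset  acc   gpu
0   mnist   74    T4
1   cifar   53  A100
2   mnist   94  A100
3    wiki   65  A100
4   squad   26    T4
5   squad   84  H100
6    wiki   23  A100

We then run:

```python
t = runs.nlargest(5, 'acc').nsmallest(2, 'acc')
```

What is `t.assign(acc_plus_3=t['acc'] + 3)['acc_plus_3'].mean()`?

take 5 rows with largest acc:
  dataset  acc   gpu
2   mnist   94  A100
5   squad   84  H100
0   mnist   74    T4
3    wiki   65  A100
1   cifar   53  A100
take 2 rows with smallest acc:
  dataset  acc   gpu
1   cifar   53  A100
3    wiki   65  A100
add column acc_plus_3 = t['acc'] + 3:
  dataset  acc   gpu  acc_plus_3
1   cifar   53  A100          56
3    wiki   65  A100          68
The mean of column 'acc_plus_3' is 62.0.

62.0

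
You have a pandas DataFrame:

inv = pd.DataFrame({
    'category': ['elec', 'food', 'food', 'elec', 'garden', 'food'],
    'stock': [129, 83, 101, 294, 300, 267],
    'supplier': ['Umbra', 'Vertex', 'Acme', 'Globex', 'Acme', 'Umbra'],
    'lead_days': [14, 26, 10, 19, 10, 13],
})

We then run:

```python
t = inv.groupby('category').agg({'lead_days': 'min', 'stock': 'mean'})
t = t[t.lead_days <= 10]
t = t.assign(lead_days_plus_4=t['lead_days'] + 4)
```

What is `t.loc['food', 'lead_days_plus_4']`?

14

group by category: min(lead_days), mean(stock):
          lead_days       stock
category                       
elec             14  211.500000
food             10  150.333333
garden           10  300.000000
filter rows where lead_days <= 10:
          lead_days       stock
category                       
food             10  150.333333
garden           10  300.000000
add column lead_days_plus_4 = t['lead_days'] + 4:
          lead_days       stock  lead_days_plus_4
category                                         
food             10  150.333333                14
garden           10  300.000000                14
Hence 14.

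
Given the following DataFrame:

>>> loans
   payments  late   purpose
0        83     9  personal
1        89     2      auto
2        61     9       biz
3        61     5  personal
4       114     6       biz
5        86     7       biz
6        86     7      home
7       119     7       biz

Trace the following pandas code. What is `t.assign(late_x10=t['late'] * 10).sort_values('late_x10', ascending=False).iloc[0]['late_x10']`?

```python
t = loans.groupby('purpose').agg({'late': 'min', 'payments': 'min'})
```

group by purpose: min(late), min(payments):
          late  payments
purpose                 
auto         2        89
biz          6        61
home         7        86
personal     5        61
add column late_x10 = t['late'] * 10:
          late  payments  late_x10
purpose                           
auto         2        89        20
biz          6        61        60
home         7        86        70
personal     5        61        50
sort by late_x10 descending:
          late  payments  late_x10
purpose                           
home         7        86        70
biz          6        61        60
personal     5        61        50
auto         2        89        20

70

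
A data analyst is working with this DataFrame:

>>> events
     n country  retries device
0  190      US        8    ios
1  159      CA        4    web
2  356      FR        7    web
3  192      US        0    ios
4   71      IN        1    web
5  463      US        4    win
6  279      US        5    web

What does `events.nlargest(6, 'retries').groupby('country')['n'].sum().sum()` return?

1518

take 6 rows with largest retries:
     n country  retries device
0  190      US        8    ios
2  356      FR        7    web
6  279      US        5    web
1  159      CA        4    web
5  463      US        4    win
4   71      IN        1    web
group by country, sum of n:
country
CA    159
FR    356
IN     71
US    932
Name: n, dtype: int64
Then the sum of the resulting series: 1518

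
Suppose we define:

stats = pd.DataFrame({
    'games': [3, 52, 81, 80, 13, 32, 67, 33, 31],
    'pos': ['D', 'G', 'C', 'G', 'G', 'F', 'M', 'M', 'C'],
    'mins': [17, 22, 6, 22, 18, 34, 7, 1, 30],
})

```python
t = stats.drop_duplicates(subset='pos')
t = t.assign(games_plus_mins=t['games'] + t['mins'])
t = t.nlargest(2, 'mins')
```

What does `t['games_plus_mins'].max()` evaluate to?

drop duplicate pos (keep=first):
   games pos  mins
0      3   D    17
1     52   G    22
2     81   C     6
5     32   F    34
6     67   M     7
add column games_plus_mins = t['games'] + t['mins']:
   games pos  mins  games_plus_mins
0      3   D    17               20
1     52   G    22               74
2     81   C     6               87
5     32   F    34               66
6     67   M     7               74
take 2 rows with largest mins:
   games pos  mins  games_plus_mins
5     32   F    34               66
1     52   G    22               74
Hence 74.

74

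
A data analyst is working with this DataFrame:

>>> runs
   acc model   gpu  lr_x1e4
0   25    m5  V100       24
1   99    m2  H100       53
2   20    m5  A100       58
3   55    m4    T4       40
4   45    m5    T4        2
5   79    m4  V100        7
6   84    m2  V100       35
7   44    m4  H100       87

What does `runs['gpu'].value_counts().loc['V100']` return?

3

value_counts of gpu:
gpu
V100    3
H100    2
T4      2
A100    1
Name: count, dtype: int64
Hence 3.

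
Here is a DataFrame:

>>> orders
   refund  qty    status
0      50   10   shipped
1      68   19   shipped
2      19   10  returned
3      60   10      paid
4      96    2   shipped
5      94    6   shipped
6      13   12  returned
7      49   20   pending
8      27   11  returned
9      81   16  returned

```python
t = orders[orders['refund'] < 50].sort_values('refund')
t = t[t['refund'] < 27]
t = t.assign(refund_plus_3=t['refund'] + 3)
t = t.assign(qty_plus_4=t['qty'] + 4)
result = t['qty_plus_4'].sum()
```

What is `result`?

filter rows where refund < 50:
   refund  qty    status
2      19   10  returned
6      13   12  returned
7      49   20   pending
8      27   11  returned
sort by refund:
   refund  qty    status
6      13   12  returned
2      19   10  returned
8      27   11  returned
7      49   20   pending
filter rows where refund < 27:
   refund  qty    status
6      13   12  returned
2      19   10  returned
add column refund_plus_3 = t['refund'] + 3:
   refund  qty    status  refund_plus_3
6      13   12  returned             16
2      19   10  returned             22
add column qty_plus_4 = t['qty'] + 4:
   refund  qty    status  refund_plus_3  qty_plus_4
6      13   12  returned             16          16
2      19   10  returned             22          14
Then the sum of column 'qty_plus_4': 30

30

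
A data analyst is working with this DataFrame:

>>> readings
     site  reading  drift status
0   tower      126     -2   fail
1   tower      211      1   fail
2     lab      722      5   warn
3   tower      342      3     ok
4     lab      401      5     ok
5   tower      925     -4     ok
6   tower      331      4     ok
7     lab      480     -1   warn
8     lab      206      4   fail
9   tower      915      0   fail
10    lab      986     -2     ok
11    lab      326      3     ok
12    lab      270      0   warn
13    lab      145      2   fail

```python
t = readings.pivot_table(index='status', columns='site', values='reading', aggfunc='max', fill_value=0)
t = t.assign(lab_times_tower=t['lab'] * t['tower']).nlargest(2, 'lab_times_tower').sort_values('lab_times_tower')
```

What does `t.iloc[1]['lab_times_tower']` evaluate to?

pivot: rows=status, cols=site, max(reading):
site    lab  tower
status            
fail    206    915
ok      986    925
warn    722      0
add column lab_times_tower = t['lab'] * t['tower']:
site    lab  tower  lab_times_tower
status                             
fail    206    915           188490
ok      986    925           912050
warn    722      0                0
take 2 rows with largest lab_times_tower:
site    lab  tower  lab_times_tower
status                             
ok      986    925           912050
fail    206    915           188490
sort by lab_times_tower:
site    lab  tower  lab_times_tower
status                             
fail    206    915           188490
ok      986    925           912050

912050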